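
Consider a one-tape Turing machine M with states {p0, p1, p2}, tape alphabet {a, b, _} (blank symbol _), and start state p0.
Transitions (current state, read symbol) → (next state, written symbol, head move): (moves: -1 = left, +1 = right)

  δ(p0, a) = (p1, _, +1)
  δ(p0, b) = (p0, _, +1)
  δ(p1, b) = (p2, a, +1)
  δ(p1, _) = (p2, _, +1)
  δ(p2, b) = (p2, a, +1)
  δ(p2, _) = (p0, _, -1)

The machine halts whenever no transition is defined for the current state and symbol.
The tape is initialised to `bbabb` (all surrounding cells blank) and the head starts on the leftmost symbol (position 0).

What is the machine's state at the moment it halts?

p0 | [b]babb__   read b → write _, move +1, go to p0
p0 | _[b]abb__   read b → write _, move +1, go to p0
p0 | __[a]bb__   read a → write _, move +1, go to p1
p1 | ___[b]b__   read b → write a, move +1, go to p2
p2 | ___a[b]__   read b → write a, move +1, go to p2
p2 | ___aa[_]_   read _ → write _, move -1, go to p0
p0 | ___a[a]__   read a → write _, move +1, go to p1
p1 | ___a_[_]_   read _ → write _, move +1, go to p2
p2 | ___a__[_]   read _ → write _, move -1, go to p0
p0 | ___a_[_]_
No transition is defined for (p0, _); M halts in state p0.

p0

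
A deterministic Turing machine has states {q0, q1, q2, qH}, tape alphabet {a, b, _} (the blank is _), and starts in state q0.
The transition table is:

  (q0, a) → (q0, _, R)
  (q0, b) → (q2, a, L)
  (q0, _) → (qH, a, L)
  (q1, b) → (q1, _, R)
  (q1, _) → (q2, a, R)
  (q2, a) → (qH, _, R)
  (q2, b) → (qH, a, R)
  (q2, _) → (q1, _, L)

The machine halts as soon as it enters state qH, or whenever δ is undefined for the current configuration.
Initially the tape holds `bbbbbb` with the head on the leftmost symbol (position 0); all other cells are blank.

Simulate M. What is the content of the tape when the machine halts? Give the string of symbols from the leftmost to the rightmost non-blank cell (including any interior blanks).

a_abbbbb

state=q0 head=0 tape=__[b]bbbbb   (q0,b)→(q2,a,L)
state=q2 head=-1 tape=_[_]abbbbb   (q2,_)→(q1,_,L)
state=q1 head=-2 tape=[_]_abbbbb   (q1,_)→(q2,a,R)
state=q2 head=-1 tape=a[_]abbbbb   (q2,_)→(q1,_,L)
state=q1 head=-2 tape=[a]_abbbbb
The non-blank tape span at halt is a_abbbbb.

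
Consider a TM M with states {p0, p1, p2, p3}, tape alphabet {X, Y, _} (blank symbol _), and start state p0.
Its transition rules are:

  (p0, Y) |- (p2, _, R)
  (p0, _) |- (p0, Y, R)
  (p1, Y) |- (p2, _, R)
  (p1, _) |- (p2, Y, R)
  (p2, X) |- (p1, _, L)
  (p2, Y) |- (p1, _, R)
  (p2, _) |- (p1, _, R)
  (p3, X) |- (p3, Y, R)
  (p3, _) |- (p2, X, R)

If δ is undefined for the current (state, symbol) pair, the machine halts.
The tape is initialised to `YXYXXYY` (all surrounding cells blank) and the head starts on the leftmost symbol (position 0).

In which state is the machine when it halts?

p1

state=p0 head=0 tape=[Y]XYXXYY   (p0,Y)→(p2,_,R)
state=p2 head=1 tape=_[X]YXXYY   (p2,X)→(p1,_,L)
state=p1 head=0 tape=[_]_YXXYY   (p1,_)→(p2,Y,R)
state=p2 head=1 tape=Y[_]YXXYY   (p2,_)→(p1,_,R)
state=p1 head=2 tape=Y_[Y]XXYY   (p1,Y)→(p2,_,R)
state=p2 head=3 tape=Y__[X]XYY   (p2,X)→(p1,_,L)
state=p1 head=2 tape=Y_[_]_XYY   (p1,_)→(p2,Y,R)
state=p2 head=3 tape=Y_Y[_]XYY   (p2,_)→(p1,_,R)
state=p1 head=4 tape=Y_Y_[X]YY
No transition is defined for (p1, X); M halts in state p1.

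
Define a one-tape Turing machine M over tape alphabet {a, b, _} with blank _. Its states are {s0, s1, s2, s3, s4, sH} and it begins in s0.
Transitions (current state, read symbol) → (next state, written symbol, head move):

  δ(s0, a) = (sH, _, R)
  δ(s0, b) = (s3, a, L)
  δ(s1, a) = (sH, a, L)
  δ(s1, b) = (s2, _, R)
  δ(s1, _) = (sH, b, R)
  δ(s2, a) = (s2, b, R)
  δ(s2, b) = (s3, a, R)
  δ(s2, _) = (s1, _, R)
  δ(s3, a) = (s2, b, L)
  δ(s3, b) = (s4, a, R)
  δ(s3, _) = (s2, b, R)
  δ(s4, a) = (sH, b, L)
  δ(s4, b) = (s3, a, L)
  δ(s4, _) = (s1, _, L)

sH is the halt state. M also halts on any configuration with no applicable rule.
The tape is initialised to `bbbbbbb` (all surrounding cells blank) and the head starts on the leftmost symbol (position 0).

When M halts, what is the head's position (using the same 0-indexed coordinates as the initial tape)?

5

state=s0 head=0 tape=_[b]bbbbbb_   (s0,b)→(s3,a,L)
state=s3 head=-1 tape=[_]abbbbbb_   (s3,_)→(s2,b,R)
state=s2 head=0 tape=b[a]bbbbbb_   (s2,a)→(s2,b,R)
state=s2 head=1 tape=bb[b]bbbbb_   (s2,b)→(s3,a,R)
state=s3 head=2 tape=bba[b]bbbb_   (s3,b)→(s4,a,R)
state=s4 head=3 tape=bbaa[b]bbb_   (s4,b)→(s3,a,L)
state=s3 head=2 tape=bba[a]abbb_   (s3,a)→(s2,b,L)
state=s2 head=1 tape=bb[a]babbb_   (s2,a)→(s2,b,R)
state=s2 head=2 tape=bbb[b]abbb_   (s2,b)→(s3,a,R)
state=s3 head=3 tape=bbba[a]bbb_   (s3,a)→(s2,b,L)
state=s2 head=2 tape=bbb[a]bbbb_   (s2,a)→(s2,b,R)
state=s2 head=3 tape=bbbb[b]bbb_   (s2,b)→(s3,a,R)
state=s3 head=4 tape=bbbba[b]bb_   (s3,b)→(s4,a,R)
state=s4 head=5 tape=bbbbaa[b]b_   (s4,b)→(s3,a,L)
state=s3 head=4 tape=bbbba[a]ab_   (s3,a)→(s2,b,L)
state=s2 head=3 tape=bbbb[a]bab_   (s2,a)→(s2,b,R)
state=s2 head=4 tape=bbbbb[b]ab_   (s2,b)→(s3,a,R)
state=s3 head=5 tape=bbbbba[a]b_   (s3,a)→(s2,b,L)
state=s2 head=4 tape=bbbbb[a]bb_   (s2,a)→(s2,b,R)
state=s2 head=5 tape=bbbbbb[b]b_   (s2,b)→(s3,a,R)
state=s3 head=6 tape=bbbbbba[b]_   (s3,b)→(s4,a,R)
state=s4 head=7 tape=bbbbbbaa[_]   (s4,_)→(s1,_,L)
state=s1 head=6 tape=bbbbbba[a]_   (s1,a)→(sH,a,L)
state=sH head=5 tape=bbbbbb[a]a_
At halt the head is at cell 5.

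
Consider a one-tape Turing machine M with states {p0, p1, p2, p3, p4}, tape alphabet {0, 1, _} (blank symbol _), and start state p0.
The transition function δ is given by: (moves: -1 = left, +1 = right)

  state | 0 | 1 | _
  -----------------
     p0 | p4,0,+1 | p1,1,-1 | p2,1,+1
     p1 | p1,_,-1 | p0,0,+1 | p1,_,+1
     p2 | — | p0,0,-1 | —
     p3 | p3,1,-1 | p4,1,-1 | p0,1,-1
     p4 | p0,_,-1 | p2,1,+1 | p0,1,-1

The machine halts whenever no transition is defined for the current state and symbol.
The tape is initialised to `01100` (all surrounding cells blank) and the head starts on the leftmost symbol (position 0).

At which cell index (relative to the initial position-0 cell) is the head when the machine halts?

p0 | _[0]1100   read 0 → write 0, move +1, go to p4
p4 | _0[1]100   read 1 → write 1, move +1, go to p2
p2 | _01[1]00   read 1 → write 0, move -1, go to p0
p0 | _0[1]000   read 1 → write 1, move -1, go to p1
p1 | _[0]1000   read 0 → write _, move -1, go to p1
p1 | [_]_1000   read _ → write _, move +1, go to p1
p1 | _[_]1000   read _ → write _, move +1, go to p1
p1 | __[1]000   read 1 → write 0, move +1, go to p0
p0 | __0[0]00   read 0 → write 0, move +1, go to p4
p4 | __00[0]0   read 0 → write _, move -1, go to p0
p0 | __0[0]_0   read 0 → write 0, move +1, go to p4
p4 | __00[_]0   read _ → write 1, move -1, go to p0
p0 | __0[0]10   read 0 → write 0, move +1, go to p4
p4 | __00[1]0   read 1 → write 1, move +1, go to p2
p2 | __001[0]
At halt the head is at cell 4.

4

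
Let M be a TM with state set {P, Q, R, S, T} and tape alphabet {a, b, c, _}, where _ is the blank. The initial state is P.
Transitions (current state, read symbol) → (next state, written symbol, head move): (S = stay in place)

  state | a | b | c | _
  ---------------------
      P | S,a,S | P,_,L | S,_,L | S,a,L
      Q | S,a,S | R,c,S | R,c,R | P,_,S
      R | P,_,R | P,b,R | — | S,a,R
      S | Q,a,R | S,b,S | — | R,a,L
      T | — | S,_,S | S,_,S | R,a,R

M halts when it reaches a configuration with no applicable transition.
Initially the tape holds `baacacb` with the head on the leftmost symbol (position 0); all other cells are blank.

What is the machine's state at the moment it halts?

R

state=P head=0 tape=___[b]aacacb   (P,b)→(P,_,L)
state=P head=-1 tape=__[_]_aacacb   (P,_)→(S,a,L)
state=S head=-2 tape=_[_]a_aacacb   (S,_)→(R,a,L)
state=R head=-3 tape=[_]aa_aacacb   (R,_)→(S,a,R)
state=S head=-2 tape=a[a]a_aacacb   (S,a)→(Q,a,R)
state=Q head=-1 tape=aa[a]_aacacb   (Q,a)→(S,a,S)
state=S head=-1 tape=aa[a]_aacacb   (S,a)→(Q,a,R)
state=Q head=0 tape=aaa[_]aacacb   (Q,_)→(P,_,S)
state=P head=0 tape=aaa[_]aacacb   (P,_)→(S,a,L)
state=S head=-1 tape=aa[a]aaacacb   (S,a)→(Q,a,R)
state=Q head=0 tape=aaa[a]aacacb   (Q,a)→(S,a,S)
state=S head=0 tape=aaa[a]aacacb   (S,a)→(Q,a,R)
state=Q head=1 tape=aaaa[a]acacb   (Q,a)→(S,a,S)
state=S head=1 tape=aaaa[a]acacb   (S,a)→(Q,a,R)
state=Q head=2 tape=aaaaa[a]cacb   (Q,a)→(S,a,S)
state=S head=2 tape=aaaaa[a]cacb   (S,a)→(Q,a,R)
state=Q head=3 tape=aaaaaa[c]acb   (Q,c)→(R,c,R)
state=R head=4 tape=aaaaaac[a]cb   (R,a)→(P,_,R)
state=P head=5 tape=aaaaaac_[c]b   (P,c)→(S,_,L)
state=S head=4 tape=aaaaaac[_]_b   (S,_)→(R,a,L)
state=R head=3 tape=aaaaaa[c]a_b
No transition is defined for (R, c); M halts in state R.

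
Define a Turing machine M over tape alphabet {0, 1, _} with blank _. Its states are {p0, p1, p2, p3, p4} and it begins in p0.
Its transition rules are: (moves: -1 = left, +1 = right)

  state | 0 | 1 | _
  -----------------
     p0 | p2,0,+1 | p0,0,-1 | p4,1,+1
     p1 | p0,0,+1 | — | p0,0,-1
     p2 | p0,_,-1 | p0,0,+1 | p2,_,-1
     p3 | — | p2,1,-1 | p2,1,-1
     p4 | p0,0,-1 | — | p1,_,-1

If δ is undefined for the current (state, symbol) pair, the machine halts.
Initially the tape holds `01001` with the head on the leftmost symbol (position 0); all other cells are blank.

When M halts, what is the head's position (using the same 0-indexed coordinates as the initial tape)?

state=p0 head=0 tape=_[0]1001   (p0,0)→(p2,0,+1)
state=p2 head=1 tape=_0[1]001   (p2,1)→(p0,0,+1)
state=p0 head=2 tape=_00[0]01   (p0,0)→(p2,0,+1)
state=p2 head=3 tape=_000[0]1   (p2,0)→(p0,_,-1)
state=p0 head=2 tape=_00[0]_1   (p0,0)→(p2,0,+1)
state=p2 head=3 tape=_000[_]1   (p2,_)→(p2,_,-1)
state=p2 head=2 tape=_00[0]_1   (p2,0)→(p0,_,-1)
state=p0 head=1 tape=_0[0]__1   (p0,0)→(p2,0,+1)
state=p2 head=2 tape=_00[_]_1   (p2,_)→(p2,_,-1)
state=p2 head=1 tape=_0[0]__1   (p2,0)→(p0,_,-1)
state=p0 head=0 tape=_[0]___1   (p0,0)→(p2,0,+1)
state=p2 head=1 tape=_0[_]__1   (p2,_)→(p2,_,-1)
state=p2 head=0 tape=_[0]___1   (p2,0)→(p0,_,-1)
state=p0 head=-1 tape=[_]____1   (p0,_)→(p4,1,+1)
state=p4 head=0 tape=1[_]___1   (p4,_)→(p1,_,-1)
state=p1 head=-1 tape=[1]____1
At halt the head is at cell -1.

-1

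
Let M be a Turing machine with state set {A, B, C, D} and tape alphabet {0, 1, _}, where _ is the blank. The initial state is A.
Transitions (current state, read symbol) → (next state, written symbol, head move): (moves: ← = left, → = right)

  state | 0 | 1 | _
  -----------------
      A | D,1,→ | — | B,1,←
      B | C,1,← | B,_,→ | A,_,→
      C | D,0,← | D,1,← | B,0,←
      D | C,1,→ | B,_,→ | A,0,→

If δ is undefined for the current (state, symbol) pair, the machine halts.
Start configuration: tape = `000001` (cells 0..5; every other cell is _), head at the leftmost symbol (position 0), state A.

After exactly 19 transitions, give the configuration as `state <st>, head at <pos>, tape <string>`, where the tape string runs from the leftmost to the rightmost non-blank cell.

state=A head=0 tape=_[0]00001   (A,0)→(D,1,→)
state=D head=1 tape=_1[0]0001   (D,0)→(C,1,→)
state=C head=2 tape=_11[0]001   (C,0)→(D,0,←)
state=D head=1 tape=_1[1]0001   (D,1)→(B,_,→)
state=B head=2 tape=_1_[0]001   (B,0)→(C,1,←)
state=C head=1 tape=_1[_]1001   (C,_)→(B,0,←)
state=B head=0 tape=_[1]01001   (B,1)→(B,_,→)
state=B head=1 tape=__[0]1001   (B,0)→(C,1,←)
state=C head=0 tape=_[_]11001   (C,_)→(B,0,←)
state=B head=-1 tape=[_]011001   (B,_)→(A,_,→)
state=A head=0 tape=_[0]11001   (A,0)→(D,1,→)
state=D head=1 tape=_1[1]1001   (D,1)→(B,_,→)
state=B head=2 tape=_1_[1]001   (B,1)→(B,_,→)
state=B head=3 tape=_1__[0]01   (B,0)→(C,1,←)
state=C head=2 tape=_1_[_]101   (C,_)→(B,0,←)
state=B head=1 tape=_1[_]0101   (B,_)→(A,_,→)
state=A head=2 tape=_1_[0]101   (A,0)→(D,1,→)
state=D head=3 tape=_1_1[1]01   (D,1)→(B,_,→)
state=B head=4 tape=_1_1_[0]1   (B,0)→(C,1,←)
state=C head=3 tape=_1_1[_]11
After 19 steps: state C, head at 3, tape 1_1_11.

state C, head at 3, tape 1_1_11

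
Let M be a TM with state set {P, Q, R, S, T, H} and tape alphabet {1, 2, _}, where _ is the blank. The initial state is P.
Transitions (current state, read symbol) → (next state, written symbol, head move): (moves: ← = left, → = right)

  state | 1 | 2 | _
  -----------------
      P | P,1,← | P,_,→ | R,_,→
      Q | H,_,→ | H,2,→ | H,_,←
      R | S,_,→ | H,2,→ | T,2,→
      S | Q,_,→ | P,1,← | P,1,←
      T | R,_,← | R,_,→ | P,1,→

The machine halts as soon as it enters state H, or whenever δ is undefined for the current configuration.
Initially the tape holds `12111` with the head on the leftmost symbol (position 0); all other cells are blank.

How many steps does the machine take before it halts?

8

P | _[1]2111   read 1 → write 1, move ←, go to P
P | [_]12111   read _ → write _, move →, go to R
R | _[1]2111   read 1 → write _, move →, go to S
S | __[2]111   read 2 → write 1, move ←, go to P
P | _[_]1111   read _ → write _, move →, go to R
R | __[1]111   read 1 → write _, move →, go to S
S | ___[1]11   read 1 → write _, move →, go to Q
Q | ____[1]1   read 1 → write _, move →, go to H
H | _____[1]
M halts after 8 transitions.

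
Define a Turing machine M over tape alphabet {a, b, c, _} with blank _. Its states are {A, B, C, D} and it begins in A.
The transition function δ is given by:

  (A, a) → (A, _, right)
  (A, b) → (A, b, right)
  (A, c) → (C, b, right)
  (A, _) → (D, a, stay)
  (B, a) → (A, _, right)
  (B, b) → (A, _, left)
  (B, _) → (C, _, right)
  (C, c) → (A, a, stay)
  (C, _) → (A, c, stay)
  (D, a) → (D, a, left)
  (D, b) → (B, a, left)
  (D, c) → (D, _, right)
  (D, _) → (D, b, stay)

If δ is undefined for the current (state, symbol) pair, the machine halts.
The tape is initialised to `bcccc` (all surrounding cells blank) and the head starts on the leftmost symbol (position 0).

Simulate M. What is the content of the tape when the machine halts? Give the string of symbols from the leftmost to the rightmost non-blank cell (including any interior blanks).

A | ___[b]cccc_   read b → write b, move right, go to A
A | ___b[c]ccc_   read c → write b, move right, go to C
C | ___bb[c]cc_   read c → write a, move stay, go to A
A | ___bb[a]cc_   read a → write _, move right, go to A
A | ___bb_[c]c_   read c → write b, move right, go to C
C | ___bb_b[c]_   read c → write a, move stay, go to A
A | ___bb_b[a]_   read a → write _, move right, go to A
A | ___bb_b_[_]   read _ → write a, move stay, go to D
D | ___bb_b_[a]   read a → write a, move left, go to D
D | ___bb_b[_]a   read _ → write b, move stay, go to D
D | ___bb_b[b]a   read b → write a, move left, go to B
B | ___bb_[b]aa   read b → write _, move left, go to A
A | ___bb[_]_aa   read _ → write a, move stay, go to D
D | ___bb[a]_aa   read a → write a, move left, go to D
D | ___b[b]a_aa   read b → write a, move left, go to B
B | ___[b]aa_aa   read b → write _, move left, go to A
A | __[_]_aa_aa   read _ → write a, move stay, go to D
D | __[a]_aa_aa   read a → write a, move left, go to D
D | _[_]a_aa_aa   read _ → write b, move stay, go to D
D | _[b]a_aa_aa   read b → write a, move left, go to B
B | [_]aa_aa_aa   read _ → write _, move right, go to C
C | _[a]a_aa_aa
The non-blank tape span at halt is aa_aa_aa.

aa_aa_aa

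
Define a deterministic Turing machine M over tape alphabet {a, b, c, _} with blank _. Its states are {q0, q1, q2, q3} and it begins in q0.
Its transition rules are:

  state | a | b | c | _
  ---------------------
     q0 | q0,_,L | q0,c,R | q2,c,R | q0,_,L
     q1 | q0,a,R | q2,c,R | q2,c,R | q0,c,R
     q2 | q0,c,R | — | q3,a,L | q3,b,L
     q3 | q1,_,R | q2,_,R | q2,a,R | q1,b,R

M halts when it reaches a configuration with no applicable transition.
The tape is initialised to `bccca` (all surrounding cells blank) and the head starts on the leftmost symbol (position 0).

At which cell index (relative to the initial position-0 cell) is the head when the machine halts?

5

state=q0 head=0 tape=[b]ccca_   (q0,b)→(q0,c,R)
state=q0 head=1 tape=c[c]cca_   (q0,c)→(q2,c,R)
state=q2 head=2 tape=cc[c]ca_   (q2,c)→(q3,a,L)
state=q3 head=1 tape=c[c]aca_   (q3,c)→(q2,a,R)
state=q2 head=2 tape=ca[a]ca_   (q2,a)→(q0,c,R)
state=q0 head=3 tape=cac[c]a_   (q0,c)→(q2,c,R)
state=q2 head=4 tape=cacc[a]_   (q2,a)→(q0,c,R)
state=q0 head=5 tape=caccc[_]   (q0,_)→(q0,_,L)
state=q0 head=4 tape=cacc[c]_   (q0,c)→(q2,c,R)
state=q2 head=5 tape=caccc[_]   (q2,_)→(q3,b,L)
state=q3 head=4 tape=cacc[c]b   (q3,c)→(q2,a,R)
state=q2 head=5 tape=cacca[b]
At halt the head is at cell 5.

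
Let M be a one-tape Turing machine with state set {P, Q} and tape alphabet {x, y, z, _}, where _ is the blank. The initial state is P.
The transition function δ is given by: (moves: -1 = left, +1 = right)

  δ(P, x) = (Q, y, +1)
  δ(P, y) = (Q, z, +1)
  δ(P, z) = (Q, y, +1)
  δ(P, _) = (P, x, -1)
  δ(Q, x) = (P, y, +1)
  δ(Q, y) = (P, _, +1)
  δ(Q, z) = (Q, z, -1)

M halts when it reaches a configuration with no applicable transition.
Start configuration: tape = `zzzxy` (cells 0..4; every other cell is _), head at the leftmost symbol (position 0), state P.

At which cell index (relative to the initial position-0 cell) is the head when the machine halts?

state=P head=0 tape=[z]zzxy_   (P,z)→(Q,y,+1)
state=Q head=1 tape=y[z]zxy_   (Q,z)→(Q,z,-1)
state=Q head=0 tape=[y]zzxy_   (Q,y)→(P,_,+1)
state=P head=1 tape=_[z]zxy_   (P,z)→(Q,y,+1)
state=Q head=2 tape=_y[z]xy_   (Q,z)→(Q,z,-1)
state=Q head=1 tape=_[y]zxy_   (Q,y)→(P,_,+1)
state=P head=2 tape=__[z]xy_   (P,z)→(Q,y,+1)
state=Q head=3 tape=__y[x]y_   (Q,x)→(P,y,+1)
state=P head=4 tape=__yy[y]_   (P,y)→(Q,z,+1)
state=Q head=5 tape=__yyz[_]
At halt the head is at cell 5.

5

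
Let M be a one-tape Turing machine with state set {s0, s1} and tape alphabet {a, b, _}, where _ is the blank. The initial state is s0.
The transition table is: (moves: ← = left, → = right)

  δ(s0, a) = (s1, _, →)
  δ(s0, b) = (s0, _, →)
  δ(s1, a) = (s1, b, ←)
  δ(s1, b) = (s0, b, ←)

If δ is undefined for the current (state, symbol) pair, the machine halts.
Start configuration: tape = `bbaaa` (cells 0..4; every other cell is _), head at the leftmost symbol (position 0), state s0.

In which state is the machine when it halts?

state=s0 head=0 tape=[b]baaa   (s0,b)→(s0,_,→)
state=s0 head=1 tape=_[b]aaa   (s0,b)→(s0,_,→)
state=s0 head=2 tape=__[a]aa   (s0,a)→(s1,_,→)
state=s1 head=3 tape=___[a]a   (s1,a)→(s1,b,←)
state=s1 head=2 tape=__[_]ba
No transition is defined for (s1, _); M halts in state s1.

s1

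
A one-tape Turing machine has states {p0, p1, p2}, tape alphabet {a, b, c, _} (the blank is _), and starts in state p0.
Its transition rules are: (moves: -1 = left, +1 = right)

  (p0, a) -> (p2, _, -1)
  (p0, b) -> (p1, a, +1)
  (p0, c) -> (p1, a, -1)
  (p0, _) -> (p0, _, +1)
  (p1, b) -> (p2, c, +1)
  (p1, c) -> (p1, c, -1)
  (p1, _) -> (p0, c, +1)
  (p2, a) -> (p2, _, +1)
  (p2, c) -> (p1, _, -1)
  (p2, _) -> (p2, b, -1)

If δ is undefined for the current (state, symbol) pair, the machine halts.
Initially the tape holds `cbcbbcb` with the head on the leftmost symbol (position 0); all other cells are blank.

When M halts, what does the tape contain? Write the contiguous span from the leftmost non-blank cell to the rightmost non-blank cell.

c__acbbcb

state=p0 head=0 tape=__[c]bcbbcb   (p0,c)→(p1,a,-1)
state=p1 head=-1 tape=_[_]abcbbcb   (p1,_)→(p0,c,+1)
state=p0 head=0 tape=_c[a]bcbbcb   (p0,a)→(p2,_,-1)
state=p2 head=-1 tape=_[c]_bcbbcb   (p2,c)→(p1,_,-1)
state=p1 head=-2 tape=[_]__bcbbcb   (p1,_)→(p0,c,+1)
state=p0 head=-1 tape=c[_]_bcbbcb   (p0,_)→(p0,_,+1)
state=p0 head=0 tape=c_[_]bcbbcb   (p0,_)→(p0,_,+1)
state=p0 head=1 tape=c__[b]cbbcb   (p0,b)→(p1,a,+1)
state=p1 head=2 tape=c__a[c]bbcb   (p1,c)→(p1,c,-1)
state=p1 head=1 tape=c__[a]cbbcb
The non-blank tape span at halt is c__acbbcb.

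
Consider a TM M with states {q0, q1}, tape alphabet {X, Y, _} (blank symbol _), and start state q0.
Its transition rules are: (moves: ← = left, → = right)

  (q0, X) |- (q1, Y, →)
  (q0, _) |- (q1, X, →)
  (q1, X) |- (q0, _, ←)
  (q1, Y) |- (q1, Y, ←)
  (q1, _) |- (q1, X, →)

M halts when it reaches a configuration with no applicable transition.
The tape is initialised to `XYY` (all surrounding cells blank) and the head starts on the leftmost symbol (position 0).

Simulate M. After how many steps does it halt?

14

q0 | __[X]YY   read X → write Y, move →, go to q1
q1 | __Y[Y]Y   read Y → write Y, move ←, go to q1
q1 | __[Y]YY   read Y → write Y, move ←, go to q1
q1 | _[_]YYY   read _ → write X, move →, go to q1
q1 | _X[Y]YY   read Y → write Y, move ←, go to q1
q1 | _[X]YYY   read X → write _, move ←, go to q0
q0 | [_]_YYY   read _ → write X, move →, go to q1
q1 | X[_]YYY   read _ → write X, move →, go to q1
q1 | XX[Y]YY   read Y → write Y, move ←, go to q1
q1 | X[X]YYY   read X → write _, move ←, go to q0
q0 | [X]_YYY   read X → write Y, move →, go to q1
q1 | Y[_]YYY   read _ → write X, move →, go to q1
q1 | YX[Y]YY   read Y → write Y, move ←, go to q1
q1 | Y[X]YYY   read X → write _, move ←, go to q0
q0 | [Y]_YYY
M halts after 14 transitions.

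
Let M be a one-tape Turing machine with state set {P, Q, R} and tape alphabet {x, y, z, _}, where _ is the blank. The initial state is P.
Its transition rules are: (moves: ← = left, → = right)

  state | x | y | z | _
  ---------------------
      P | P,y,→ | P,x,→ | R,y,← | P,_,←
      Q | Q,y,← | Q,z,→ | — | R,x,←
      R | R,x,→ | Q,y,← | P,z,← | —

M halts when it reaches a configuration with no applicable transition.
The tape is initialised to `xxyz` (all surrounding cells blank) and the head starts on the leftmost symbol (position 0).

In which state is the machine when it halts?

R

P | __[x]xyz_   read x → write y, move →, go to P
P | __y[x]yz_   read x → write y, move →, go to P
P | __yy[y]z_   read y → write x, move →, go to P
P | __yyx[z]_   read z → write y, move ←, go to R
R | __yy[x]y_   read x → write x, move →, go to R
R | __yyx[y]_   read y → write y, move ←, go to Q
Q | __yy[x]y_   read x → write y, move ←, go to Q
Q | __y[y]yy_   read y → write z, move →, go to Q
Q | __yz[y]y_   read y → write z, move →, go to Q
Q | __yzz[y]_   read y → write z, move →, go to Q
Q | __yzzz[_]   read _ → write x, move ←, go to R
R | __yzz[z]x   read z → write z, move ←, go to P
P | __yz[z]zx   read z → write y, move ←, go to R
R | __y[z]yzx   read z → write z, move ←, go to P
P | __[y]zyzx   read y → write x, move →, go to P
P | __x[z]yzx   read z → write y, move ←, go to R
R | __[x]yyzx   read x → write x, move →, go to R
R | __x[y]yzx   read y → write y, move ←, go to Q
Q | __[x]yyzx   read x → write y, move ←, go to Q
Q | _[_]yyyzx   read _ → write x, move ←, go to R
R | [_]xyyyzx
No transition is defined for (R, _); M halts in state R.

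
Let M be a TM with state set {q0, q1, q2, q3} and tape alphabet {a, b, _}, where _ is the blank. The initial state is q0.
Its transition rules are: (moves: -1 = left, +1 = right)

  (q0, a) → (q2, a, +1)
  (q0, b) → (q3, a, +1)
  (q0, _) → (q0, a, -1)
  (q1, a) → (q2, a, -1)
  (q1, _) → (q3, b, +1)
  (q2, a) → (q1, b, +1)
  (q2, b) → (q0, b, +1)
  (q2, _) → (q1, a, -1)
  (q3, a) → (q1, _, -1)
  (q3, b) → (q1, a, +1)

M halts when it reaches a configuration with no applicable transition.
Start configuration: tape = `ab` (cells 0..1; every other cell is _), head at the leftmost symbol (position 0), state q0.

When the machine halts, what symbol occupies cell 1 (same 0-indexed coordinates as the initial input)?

q0 | [a]b___   read a → write a, move +1, go to q2
q2 | a[b]___   read b → write b, move +1, go to q0
q0 | ab[_]__   read _ → write a, move -1, go to q0
q0 | a[b]a__   read b → write a, move +1, go to q3
q3 | aa[a]__   read a → write _, move -1, go to q1
q1 | a[a]___   read a → write a, move -1, go to q2
q2 | [a]a___   read a → write b, move +1, go to q1
q1 | b[a]___   read a → write a, move -1, go to q2
q2 | [b]a___   read b → write b, move +1, go to q0
q0 | b[a]___   read a → write a, move +1, go to q2
q2 | ba[_]__   read _ → write a, move -1, go to q1
q1 | b[a]a__   read a → write a, move -1, go to q2
q2 | [b]aa__   read b → write b, move +1, go to q0
q0 | b[a]a__   read a → write a, move +1, go to q2
q2 | ba[a]__   read a → write b, move +1, go to q1
q1 | bab[_]_   read _ → write b, move +1, go to q3
q3 | babb[_]
Cell 1 holds a when M halts.

a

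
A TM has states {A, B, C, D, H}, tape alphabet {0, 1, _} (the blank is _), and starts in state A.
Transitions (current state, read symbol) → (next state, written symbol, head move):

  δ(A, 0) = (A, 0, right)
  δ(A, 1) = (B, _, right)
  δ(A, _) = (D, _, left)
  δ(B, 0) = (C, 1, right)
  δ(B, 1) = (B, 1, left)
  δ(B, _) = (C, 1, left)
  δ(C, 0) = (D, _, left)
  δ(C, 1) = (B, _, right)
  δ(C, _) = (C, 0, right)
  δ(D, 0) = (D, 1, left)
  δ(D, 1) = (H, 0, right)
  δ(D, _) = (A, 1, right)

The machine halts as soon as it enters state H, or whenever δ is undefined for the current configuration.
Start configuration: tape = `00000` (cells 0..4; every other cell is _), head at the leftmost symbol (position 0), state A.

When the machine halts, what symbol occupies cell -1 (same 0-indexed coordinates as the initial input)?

A | ___[0]0000_   read 0 → write 0, move right, go to A
A | ___0[0]000_   read 0 → write 0, move right, go to A
A | ___00[0]00_   read 0 → write 0, move right, go to A
A | ___000[0]0_   read 0 → write 0, move right, go to A
A | ___0000[0]_   read 0 → write 0, move right, go to A
A | ___00000[_]   read _ → write _, move left, go to D
D | ___0000[0]_   read 0 → write 1, move left, go to D
D | ___000[0]1_   read 0 → write 1, move left, go to D
D | ___00[0]11_   read 0 → write 1, move left, go to D
D | ___0[0]111_   read 0 → write 1, move left, go to D
D | ___[0]1111_   read 0 → write 1, move left, go to D
D | __[_]11111_   read _ → write 1, move right, go to A
A | __1[1]1111_   read 1 → write _, move right, go to B
B | __1_[1]111_   read 1 → write 1, move left, go to B
B | __1[_]1111_   read _ → write 1, move left, go to C
C | __[1]11111_   read 1 → write _, move right, go to B
B | ___[1]1111_   read 1 → write 1, move left, go to B
B | __[_]11111_   read _ → write 1, move left, go to C
C | _[_]111111_   read _ → write 0, move right, go to C
C | _0[1]11111_   read 1 → write _, move right, go to B
B | _0_[1]1111_   read 1 → write 1, move left, go to B
B | _0[_]11111_   read _ → write 1, move left, go to C
C | _[0]111111_   read 0 → write _, move left, go to D
D | [_]_111111_   read _ → write 1, move right, go to A
A | 1[_]111111_   read _ → write _, move left, go to D
D | [1]_111111_   read 1 → write 0, move right, go to H
H | 0[_]111111_
Cell -1 holds 1 when M halts.

1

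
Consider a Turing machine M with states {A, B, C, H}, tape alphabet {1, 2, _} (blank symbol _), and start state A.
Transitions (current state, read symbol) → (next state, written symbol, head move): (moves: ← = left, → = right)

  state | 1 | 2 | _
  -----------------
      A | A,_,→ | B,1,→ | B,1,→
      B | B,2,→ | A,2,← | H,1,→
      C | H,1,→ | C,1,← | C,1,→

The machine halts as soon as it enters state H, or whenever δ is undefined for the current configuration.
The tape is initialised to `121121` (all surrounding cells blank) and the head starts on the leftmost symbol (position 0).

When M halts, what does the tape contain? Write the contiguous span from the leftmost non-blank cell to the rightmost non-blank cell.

state=A head=0 tape=[1]21121__   (A,1)→(A,_,→)
state=A head=1 tape=_[2]1121__   (A,2)→(B,1,→)
state=B head=2 tape=_1[1]121__   (B,1)→(B,2,→)
state=B head=3 tape=_12[1]21__   (B,1)→(B,2,→)
state=B head=4 tape=_122[2]1__   (B,2)→(A,2,←)
state=A head=3 tape=_12[2]21__   (A,2)→(B,1,→)
state=B head=4 tape=_121[2]1__   (B,2)→(A,2,←)
state=A head=3 tape=_12[1]21__   (A,1)→(A,_,→)
state=A head=4 tape=_12_[2]1__   (A,2)→(B,1,→)
state=B head=5 tape=_12_1[1]__   (B,1)→(B,2,→)
state=B head=6 tape=_12_12[_]_   (B,_)→(H,1,→)
state=H head=7 tape=_12_121[_]
The non-blank tape span at halt is 12_121.

12_121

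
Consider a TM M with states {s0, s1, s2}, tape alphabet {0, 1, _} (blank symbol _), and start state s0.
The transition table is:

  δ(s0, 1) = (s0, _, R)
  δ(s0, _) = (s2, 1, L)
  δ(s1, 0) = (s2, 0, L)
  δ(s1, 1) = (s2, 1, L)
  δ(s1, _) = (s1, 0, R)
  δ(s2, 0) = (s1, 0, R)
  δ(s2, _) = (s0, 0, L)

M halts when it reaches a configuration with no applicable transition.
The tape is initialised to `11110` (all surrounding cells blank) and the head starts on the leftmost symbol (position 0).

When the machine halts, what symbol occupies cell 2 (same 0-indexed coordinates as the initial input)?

_

state=s0 head=0 tape=[1]1110   (s0,1)→(s0,_,R)
state=s0 head=1 tape=_[1]110   (s0,1)→(s0,_,R)
state=s0 head=2 tape=__[1]10   (s0,1)→(s0,_,R)
state=s0 head=3 tape=___[1]0   (s0,1)→(s0,_,R)
state=s0 head=4 tape=____[0]
Cell 2 holds _ when M halts.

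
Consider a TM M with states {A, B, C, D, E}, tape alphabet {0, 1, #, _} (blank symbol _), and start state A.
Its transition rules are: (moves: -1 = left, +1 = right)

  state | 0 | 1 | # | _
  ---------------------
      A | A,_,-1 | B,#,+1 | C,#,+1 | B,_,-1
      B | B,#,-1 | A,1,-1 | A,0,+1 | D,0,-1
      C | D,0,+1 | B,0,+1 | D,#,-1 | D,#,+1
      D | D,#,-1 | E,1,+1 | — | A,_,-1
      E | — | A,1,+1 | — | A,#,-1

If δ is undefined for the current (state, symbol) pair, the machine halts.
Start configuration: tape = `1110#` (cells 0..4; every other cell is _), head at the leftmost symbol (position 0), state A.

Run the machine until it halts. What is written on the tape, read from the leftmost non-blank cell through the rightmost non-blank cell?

##10#

state=A head=0 tape=[1]110#   (A,1)→(B,#,+1)
state=B head=1 tape=#[1]10#   (B,1)→(A,1,-1)
state=A head=0 tape=[#]110#   (A,#)→(C,#,+1)
state=C head=1 tape=#[1]10#   (C,1)→(B,0,+1)
state=B head=2 tape=#0[1]0#   (B,1)→(A,1,-1)
state=A head=1 tape=#[0]10#   (A,0)→(A,_,-1)
state=A head=0 tape=[#]_10#   (A,#)→(C,#,+1)
state=C head=1 tape=#[_]10#   (C,_)→(D,#,+1)
state=D head=2 tape=##[1]0#   (D,1)→(E,1,+1)
state=E head=3 tape=##1[0]#
The non-blank tape span at halt is ##10#.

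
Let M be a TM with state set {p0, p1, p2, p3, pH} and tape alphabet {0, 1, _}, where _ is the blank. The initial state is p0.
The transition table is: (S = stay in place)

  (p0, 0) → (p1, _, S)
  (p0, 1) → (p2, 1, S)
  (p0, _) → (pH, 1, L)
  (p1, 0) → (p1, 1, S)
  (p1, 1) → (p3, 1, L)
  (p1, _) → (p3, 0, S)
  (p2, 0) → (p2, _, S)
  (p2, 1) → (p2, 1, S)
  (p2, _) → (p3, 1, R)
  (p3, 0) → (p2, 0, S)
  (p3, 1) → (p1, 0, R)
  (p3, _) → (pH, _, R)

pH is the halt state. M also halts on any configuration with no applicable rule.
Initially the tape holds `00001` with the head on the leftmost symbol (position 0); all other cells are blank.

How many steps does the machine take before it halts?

20

state=p0 head=0 tape=[0]0001___   (p0,0)→(p1,_,S)
state=p1 head=0 tape=[_]0001___   (p1,_)→(p3,0,S)
state=p3 head=0 tape=[0]0001___   (p3,0)→(p2,0,S)
state=p2 head=0 tape=[0]0001___   (p2,0)→(p2,_,S)
state=p2 head=0 tape=[_]0001___   (p2,_)→(p3,1,R)
state=p3 head=1 tape=1[0]001___   (p3,0)→(p2,0,S)
state=p2 head=1 tape=1[0]001___   (p2,0)→(p2,_,S)
state=p2 head=1 tape=1[_]001___   (p2,_)→(p3,1,R)
state=p3 head=2 tape=11[0]01___   (p3,0)→(p2,0,S)
state=p2 head=2 tape=11[0]01___   (p2,0)→(p2,_,S)
state=p2 head=2 tape=11[_]01___   (p2,_)→(p3,1,R)
state=p3 head=3 tape=111[0]1___   (p3,0)→(p2,0,S)
state=p2 head=3 tape=111[0]1___   (p2,0)→(p2,_,S)
state=p2 head=3 tape=111[_]1___   (p2,_)→(p3,1,R)
state=p3 head=4 tape=1111[1]___   (p3,1)→(p1,0,R)
state=p1 head=5 tape=11110[_]__   (p1,_)→(p3,0,S)
state=p3 head=5 tape=11110[0]__   (p3,0)→(p2,0,S)
state=p2 head=5 tape=11110[0]__   (p2,0)→(p2,_,S)
state=p2 head=5 tape=11110[_]__   (p2,_)→(p3,1,R)
state=p3 head=6 tape=111101[_]_   (p3,_)→(pH,_,R)
state=pH head=7 tape=111101_[_]
M halts after 20 transitions.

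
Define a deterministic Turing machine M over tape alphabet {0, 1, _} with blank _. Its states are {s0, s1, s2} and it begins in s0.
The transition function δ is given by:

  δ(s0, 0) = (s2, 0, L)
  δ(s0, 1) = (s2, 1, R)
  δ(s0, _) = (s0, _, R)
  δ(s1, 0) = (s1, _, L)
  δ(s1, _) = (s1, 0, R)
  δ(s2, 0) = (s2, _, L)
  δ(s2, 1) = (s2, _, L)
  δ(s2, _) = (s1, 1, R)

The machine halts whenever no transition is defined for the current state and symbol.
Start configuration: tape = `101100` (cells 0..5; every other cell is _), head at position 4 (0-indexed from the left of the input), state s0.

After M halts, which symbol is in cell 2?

s0 | _1011[0]0   read 0 → write 0, move L, go to s2
s2 | _101[1]00   read 1 → write _, move L, go to s2
s2 | _10[1]_00   read 1 → write _, move L, go to s2
s2 | _1[0]__00   read 0 → write _, move L, go to s2
s2 | _[1]___00   read 1 → write _, move L, go to s2
s2 | [_]____00   read _ → write 1, move R, go to s1
s1 | 1[_]___00   read _ → write 0, move R, go to s1
s1 | 10[_]__00   read _ → write 0, move R, go to s1
s1 | 100[_]_00   read _ → write 0, move R, go to s1
s1 | 1000[_]00   read _ → write 0, move R, go to s1
s1 | 10000[0]0   read 0 → write _, move L, go to s1
s1 | 1000[0]_0   read 0 → write _, move L, go to s1
s1 | 100[0]__0   read 0 → write _, move L, go to s1
s1 | 10[0]___0   read 0 → write _, move L, go to s1
s1 | 1[0]____0   read 0 → write _, move L, go to s1
s1 | [1]_____0
Cell 2 holds _ when M halts.

_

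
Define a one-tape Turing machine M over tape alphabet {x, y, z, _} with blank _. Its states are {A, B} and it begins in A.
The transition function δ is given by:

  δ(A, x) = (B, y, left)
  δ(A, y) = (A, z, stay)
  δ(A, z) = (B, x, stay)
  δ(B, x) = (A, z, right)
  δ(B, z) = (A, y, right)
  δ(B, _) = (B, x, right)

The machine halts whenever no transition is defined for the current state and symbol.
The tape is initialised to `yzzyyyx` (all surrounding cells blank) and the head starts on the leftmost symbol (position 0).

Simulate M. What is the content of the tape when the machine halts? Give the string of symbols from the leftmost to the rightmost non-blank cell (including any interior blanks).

state=A head=0 tape=[y]zzyyyx_   (A,y)→(A,z,stay)
state=A head=0 tape=[z]zzyyyx_   (A,z)→(B,x,stay)
state=B head=0 tape=[x]zzyyyx_   (B,x)→(A,z,right)
state=A head=1 tape=z[z]zyyyx_   (A,z)→(B,x,stay)
state=B head=1 tape=z[x]zyyyx_   (B,x)→(A,z,right)
state=A head=2 tape=zz[z]yyyx_   (A,z)→(B,x,stay)
state=B head=2 tape=zz[x]yyyx_   (B,x)→(A,z,right)
state=A head=3 tape=zzz[y]yyx_   (A,y)→(A,z,stay)
state=A head=3 tape=zzz[z]yyx_   (A,z)→(B,x,stay)
state=B head=3 tape=zzz[x]yyx_   (B,x)→(A,z,right)
state=A head=4 tape=zzzz[y]yx_   (A,y)→(A,z,stay)
state=A head=4 tape=zzzz[z]yx_   (A,z)→(B,x,stay)
state=B head=4 tape=zzzz[x]yx_   (B,x)→(A,z,right)
state=A head=5 tape=zzzzz[y]x_   (A,y)→(A,z,stay)
state=A head=5 tape=zzzzz[z]x_   (A,z)→(B,x,stay)
state=B head=5 tape=zzzzz[x]x_   (B,x)→(A,z,right)
state=A head=6 tape=zzzzzz[x]_   (A,x)→(B,y,left)
state=B head=5 tape=zzzzz[z]y_   (B,z)→(A,y,right)
state=A head=6 tape=zzzzzy[y]_   (A,y)→(A,z,stay)
state=A head=6 tape=zzzzzy[z]_   (A,z)→(B,x,stay)
state=B head=6 tape=zzzzzy[x]_   (B,x)→(A,z,right)
state=A head=7 tape=zzzzzyz[_]
The non-blank tape span at halt is zzzzzyz.

zzzzzyz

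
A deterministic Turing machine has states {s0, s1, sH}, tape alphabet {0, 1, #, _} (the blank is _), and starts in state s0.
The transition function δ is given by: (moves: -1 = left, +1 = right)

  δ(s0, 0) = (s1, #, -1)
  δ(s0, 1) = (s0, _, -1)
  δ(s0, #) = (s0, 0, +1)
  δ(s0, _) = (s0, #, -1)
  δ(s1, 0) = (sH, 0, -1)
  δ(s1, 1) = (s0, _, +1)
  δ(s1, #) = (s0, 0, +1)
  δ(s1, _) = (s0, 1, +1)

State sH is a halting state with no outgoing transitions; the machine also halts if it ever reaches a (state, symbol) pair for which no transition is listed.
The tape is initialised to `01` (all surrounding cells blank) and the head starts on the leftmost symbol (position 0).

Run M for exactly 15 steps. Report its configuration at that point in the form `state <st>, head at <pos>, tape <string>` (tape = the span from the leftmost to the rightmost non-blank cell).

state sH, head at -1, tape 10##

s0 | _[0]1_   read 0 → write #, move -1, go to s1
s1 | [_]#1_   read _ → write 1, move +1, go to s0
s0 | 1[#]1_   read # → write 0, move +1, go to s0
s0 | 10[1]_   read 1 → write _, move -1, go to s0
s0 | 1[0]__   read 0 → write #, move -1, go to s1
s1 | [1]#__   read 1 → write _, move +1, go to s0
s0 | _[#]__   read # → write 0, move +1, go to s0
s0 | _0[_]_   read _ → write #, move -1, go to s0
s0 | _[0]#_   read 0 → write #, move -1, go to s1
s1 | [_]##_   read _ → write 1, move +1, go to s0
s0 | 1[#]#_   read # → write 0, move +1, go to s0
s0 | 10[#]_   read # → write 0, move +1, go to s0
s0 | 100[_]   read _ → write #, move -1, go to s0
s0 | 10[0]#   read 0 → write #, move -1, go to s1
s1 | 1[0]##   read 0 → write 0, move -1, go to sH
sH | [1]0##
After 15 steps: state sH, head at -1, tape 10##.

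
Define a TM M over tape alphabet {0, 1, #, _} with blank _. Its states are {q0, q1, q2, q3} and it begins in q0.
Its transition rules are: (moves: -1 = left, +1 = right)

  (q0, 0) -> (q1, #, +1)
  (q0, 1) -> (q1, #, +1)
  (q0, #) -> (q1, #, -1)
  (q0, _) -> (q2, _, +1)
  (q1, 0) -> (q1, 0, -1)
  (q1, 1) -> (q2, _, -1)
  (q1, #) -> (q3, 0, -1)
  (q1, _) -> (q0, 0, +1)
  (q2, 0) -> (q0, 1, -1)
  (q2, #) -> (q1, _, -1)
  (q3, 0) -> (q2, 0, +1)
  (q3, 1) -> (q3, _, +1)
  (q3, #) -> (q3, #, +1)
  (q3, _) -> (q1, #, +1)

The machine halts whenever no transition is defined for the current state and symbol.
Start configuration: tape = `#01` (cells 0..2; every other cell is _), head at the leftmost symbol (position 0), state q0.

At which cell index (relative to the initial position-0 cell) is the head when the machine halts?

q0 | ___[#]01   read # → write #, move -1, go to q1
q1 | __[_]#01   read _ → write 0, move +1, go to q0
q0 | __0[#]01   read # → write #, move -1, go to q1
q1 | __[0]#01   read 0 → write 0, move -1, go to q1
q1 | _[_]0#01   read _ → write 0, move +1, go to q0
q0 | _0[0]#01   read 0 → write #, move +1, go to q1
q1 | _0#[#]01   read # → write 0, move -1, go to q3
q3 | _0[#]001   read # → write #, move +1, go to q3
q3 | _0#[0]01   read 0 → write 0, move +1, go to q2
q2 | _0#0[0]1   read 0 → write 1, move -1, go to q0
q0 | _0#[0]11   read 0 → write #, move +1, go to q1
q1 | _0##[1]1   read 1 → write _, move -1, go to q2
q2 | _0#[#]_1   read # → write _, move -1, go to q1
q1 | _0[#]__1   read # → write 0, move -1, go to q3
q3 | _[0]0__1   read 0 → write 0, move +1, go to q2
q2 | _0[0]__1   read 0 → write 1, move -1, go to q0
q0 | _[0]1__1   read 0 → write #, move +1, go to q1
q1 | _#[1]__1   read 1 → write _, move -1, go to q2
q2 | _[#]___1   read # → write _, move -1, go to q1
q1 | [_]____1   read _ → write 0, move +1, go to q0
q0 | 0[_]___1   read _ → write _, move +1, go to q2
q2 | 0_[_]__1
At halt the head is at cell -1.

-1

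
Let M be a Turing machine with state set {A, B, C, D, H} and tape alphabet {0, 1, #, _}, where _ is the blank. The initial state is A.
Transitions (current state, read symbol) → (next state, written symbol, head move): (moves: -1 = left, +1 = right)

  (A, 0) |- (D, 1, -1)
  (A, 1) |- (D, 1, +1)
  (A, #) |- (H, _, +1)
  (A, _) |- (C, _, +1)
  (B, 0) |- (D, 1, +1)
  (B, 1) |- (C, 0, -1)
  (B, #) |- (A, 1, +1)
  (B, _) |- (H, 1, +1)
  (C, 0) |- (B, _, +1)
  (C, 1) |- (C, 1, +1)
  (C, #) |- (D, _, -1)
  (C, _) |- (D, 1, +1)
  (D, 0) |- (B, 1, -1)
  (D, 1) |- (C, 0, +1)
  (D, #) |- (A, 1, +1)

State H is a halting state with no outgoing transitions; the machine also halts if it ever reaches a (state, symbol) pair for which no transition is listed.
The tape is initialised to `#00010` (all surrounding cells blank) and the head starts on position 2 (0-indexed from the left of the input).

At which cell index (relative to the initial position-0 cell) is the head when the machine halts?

state=A head=2 tape=#0[0]010__   (A,0)→(D,1,-1)
state=D head=1 tape=#[0]1010__   (D,0)→(B,1,-1)
state=B head=0 tape=[#]11010__   (B,#)→(A,1,+1)
state=A head=1 tape=1[1]1010__   (A,1)→(D,1,+1)
state=D head=2 tape=11[1]010__   (D,1)→(C,0,+1)
state=C head=3 tape=110[0]10__   (C,0)→(B,_,+1)
state=B head=4 tape=110_[1]0__   (B,1)→(C,0,-1)
state=C head=3 tape=110[_]00__   (C,_)→(D,1,+1)
state=D head=4 tape=1101[0]0__   (D,0)→(B,1,-1)
state=B head=3 tape=110[1]10__   (B,1)→(C,0,-1)
state=C head=2 tape=11[0]010__   (C,0)→(B,_,+1)
state=B head=3 tape=11_[0]10__   (B,0)→(D,1,+1)
state=D head=4 tape=11_1[1]0__   (D,1)→(C,0,+1)
state=C head=5 tape=11_10[0]__   (C,0)→(B,_,+1)
state=B head=6 tape=11_10_[_]_   (B,_)→(H,1,+1)
state=H head=7 tape=11_10_1[_]
At halt the head is at cell 7.

7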